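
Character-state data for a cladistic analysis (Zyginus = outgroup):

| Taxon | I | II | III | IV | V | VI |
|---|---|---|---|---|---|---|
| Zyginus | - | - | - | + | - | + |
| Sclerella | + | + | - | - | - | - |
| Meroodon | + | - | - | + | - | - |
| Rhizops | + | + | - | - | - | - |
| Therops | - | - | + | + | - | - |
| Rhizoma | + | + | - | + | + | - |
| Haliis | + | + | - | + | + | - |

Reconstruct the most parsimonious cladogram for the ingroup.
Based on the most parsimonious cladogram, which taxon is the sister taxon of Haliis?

Rhizoma

Character polarity is set by the outgroup: the derived state is whichever differs from the outgroup's state, so for IV, VI the derived state is '-', and for the remaining characters it is '+'.
I: derived state '+' in Haliis, Meroodon, Rhizoma, Rhizops, and Sclerella only — synapomorphy for {Haliis, Meroodon, Rhizoma, Rhizops, Sclerella}.
II: derived state '+' in Haliis, Rhizoma, Rhizops, and Sclerella only — synapomorphy for {Haliis, Rhizoma, Rhizops, Sclerella}.
III: derived state '+' in Therops only — an autapomorphy, so it tells us nothing about relationships among taxa.
IV (derived state '-') is shared by Rhizops and Sclerella — a synapomorphy uniting that clade.
Only Haliis and Rhizoma show the derived state '+' for V, supporting them as a clade.
VI (derived state '-') is shared by all ingroup taxa — unites the whole ingroup.
Most parsimonious ingroup topology: ((((Sclerella,Rhizops),(Rhizoma,Haliis)),Meroodon),Therops).
Haliis and Rhizoma form a cherry on this tree, so they are sister taxa.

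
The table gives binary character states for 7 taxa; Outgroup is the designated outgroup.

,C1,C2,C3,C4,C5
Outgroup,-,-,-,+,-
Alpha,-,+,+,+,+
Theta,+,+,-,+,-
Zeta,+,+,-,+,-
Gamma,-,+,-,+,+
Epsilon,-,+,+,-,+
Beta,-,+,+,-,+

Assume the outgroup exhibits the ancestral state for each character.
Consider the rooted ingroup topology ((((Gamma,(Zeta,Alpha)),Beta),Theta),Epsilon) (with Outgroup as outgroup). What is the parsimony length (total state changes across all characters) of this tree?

Map each character onto ((((Gamma,(Zeta,Alpha)),Beta),Theta),Epsilon) (rooted by Outgroup) and count the minimum state changes it requires (Fitch parsimony):
C1: 2; C2: 1; C3: 3; C4: 2; C5: 3.
Total tree length = 11.

11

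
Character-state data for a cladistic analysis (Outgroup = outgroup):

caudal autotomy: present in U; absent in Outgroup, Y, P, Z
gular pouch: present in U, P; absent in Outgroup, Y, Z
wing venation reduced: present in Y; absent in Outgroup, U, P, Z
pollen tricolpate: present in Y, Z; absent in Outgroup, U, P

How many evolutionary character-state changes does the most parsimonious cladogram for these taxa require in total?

The outgroup has state 'absent' for every character, so 'present' is the derived state throughout.
caudal autotomy (derived state 'present') is unique to U (autapomorphy; uninformative for grouping).
gular pouch: derived state 'present' in P and U only — synapomorphy for {P, U}.
wing venation reduced (derived state 'present') is unique to Y (autapomorphy; uninformative for grouping).
Only Y and Z show the derived state 'present' for pollen tricolpate, supporting them as a clade.
Most parsimonious ingroup topology: ((Y,Z),(U,P)).
Changes per character on this tree: caudal autotomy: 1; gular pouch: 1; wing venation reduced: 1; pollen tricolpate: 1.
Total = 4.

4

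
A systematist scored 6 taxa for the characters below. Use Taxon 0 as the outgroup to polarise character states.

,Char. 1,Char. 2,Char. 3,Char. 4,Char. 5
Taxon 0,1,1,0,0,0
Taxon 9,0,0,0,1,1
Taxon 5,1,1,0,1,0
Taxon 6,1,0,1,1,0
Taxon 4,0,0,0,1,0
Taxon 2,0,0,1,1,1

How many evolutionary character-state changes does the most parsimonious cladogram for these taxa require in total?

Character polarity is set by the outgroup: the derived state is whichever differs from the outgroup's state, so for Char. 1, Char. 2 the derived state is '0', and for the remaining characters it is '1'.
Char. 1 (derived state '0') is shared by Taxon 2, Taxon 4, and Taxon 9 — a synapomorphy uniting that clade.
Char. 2: derived state '0' in Taxon 2, Taxon 4, Taxon 6, and Taxon 9 only — synapomorphy for {Taxon 2, Taxon 4, Taxon 6, Taxon 9}.
Char. 3 (state '1') occurs in Taxon 2 and Taxon 6 but conflicts with the nesting implied by the other characters — most parsimoniously interpreted as homoplasy.
Char. 4 (derived state '1') is shared by all ingroup taxa — unites the whole ingroup.
Char. 5: derived state '1' in Taxon 2 and Taxon 9 only — synapomorphy for {Taxon 2, Taxon 9}.
Most parsimonious ingroup topology: ((((Taxon 9,Taxon 2),Taxon 4),Taxon 6),Taxon 5).
Changes per character on this tree: Char. 1: 1; Char. 2: 1; Char. 3: 2; Char. 4: 1; Char. 5: 1.
Total = 6.

6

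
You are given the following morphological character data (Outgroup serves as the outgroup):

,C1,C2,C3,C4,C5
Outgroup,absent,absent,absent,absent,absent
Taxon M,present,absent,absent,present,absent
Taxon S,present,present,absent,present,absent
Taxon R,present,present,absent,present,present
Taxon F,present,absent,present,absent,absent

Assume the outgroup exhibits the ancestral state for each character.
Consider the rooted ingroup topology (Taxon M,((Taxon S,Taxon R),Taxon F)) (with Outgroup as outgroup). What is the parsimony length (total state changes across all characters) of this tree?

6

Map each character onto (Taxon M,((Taxon S,Taxon R),Taxon F)) (rooted by Outgroup) and count the minimum state changes it requires (Fitch parsimony):
C1: 1; C2: 1; C3: 1; C4: 2; C5: 1.
Total tree length = 6.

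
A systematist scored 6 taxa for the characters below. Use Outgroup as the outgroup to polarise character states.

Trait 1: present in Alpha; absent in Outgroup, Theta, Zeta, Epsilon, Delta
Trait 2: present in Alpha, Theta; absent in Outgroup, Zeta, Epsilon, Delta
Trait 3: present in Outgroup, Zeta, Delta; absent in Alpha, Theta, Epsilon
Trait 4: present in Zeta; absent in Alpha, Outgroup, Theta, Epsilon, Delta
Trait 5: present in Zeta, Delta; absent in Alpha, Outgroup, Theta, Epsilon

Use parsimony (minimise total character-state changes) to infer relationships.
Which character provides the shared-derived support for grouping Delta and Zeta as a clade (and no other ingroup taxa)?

Character polarity is set by the outgroup: the derived state is whichever differs from the outgroup's state, so for Trait 3 the derived state is 'absent', and for the remaining characters it is 'present'.
Trait 1: derived state 'present' in Alpha only — an autapomorphy, so it tells us nothing about relationships among taxa.
Trait 2: derived state 'present' in Alpha and Theta only — synapomorphy for {Alpha, Theta}.
Trait 3: derived state 'absent' in Alpha, Epsilon, and Theta only — synapomorphy for {Alpha, Epsilon, Theta}.
Trait 4: derived state 'present' in Zeta only — an autapomorphy, so it tells us nothing about relationships among taxa.
Trait 5 (derived state 'present') is shared by Delta and Zeta — a synapomorphy uniting that clade.
Most parsimonious ingroup topology: ((Delta,Zeta),((Theta,Alpha),Epsilon)).
The clade {Delta, Zeta} is supported by Trait 5: its derived state 'present' occurs in exactly those taxa and in no other taxon (including the outgroup).

Trait 5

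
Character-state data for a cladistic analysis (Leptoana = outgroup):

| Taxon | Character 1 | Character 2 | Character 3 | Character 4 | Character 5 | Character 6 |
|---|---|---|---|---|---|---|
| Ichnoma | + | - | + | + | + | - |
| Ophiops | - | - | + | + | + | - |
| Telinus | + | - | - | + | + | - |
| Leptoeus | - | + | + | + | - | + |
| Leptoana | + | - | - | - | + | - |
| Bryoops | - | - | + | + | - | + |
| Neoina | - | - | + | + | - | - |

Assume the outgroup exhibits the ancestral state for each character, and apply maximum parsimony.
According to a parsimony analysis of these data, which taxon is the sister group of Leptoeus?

Character polarity is set by the outgroup: the derived state is whichever differs from the outgroup's state, so for Character 1, Character 5 the derived state is '-', and for the remaining characters it is '+'.
Only Bryoops, Leptoeus, Neoina, and Ophiops show the derived state '-' for Character 1, supporting them as a clade.
Character 2: derived state '+' in Leptoeus only — an autapomorphy, so it tells us nothing about relationships among taxa.
Only Bryoops, Ichnoma, Leptoeus, Neoina, and Ophiops show the derived state '+' for Character 3, supporting them as a clade.
All ingroup taxa share the derived state '+' for Character 4; it defines the ingroup but does not resolve relationships within it.
Character 5: derived state '-' in Bryoops, Leptoeus, and Neoina only — synapomorphy for {Bryoops, Leptoeus, Neoina}.
Only Bryoops and Leptoeus show the derived state '+' for Character 6, supporting them as a clade.
Most parsimonious ingroup topology: (Telinus,((((Bryoops,Leptoeus),Neoina),Ophiops),Ichnoma)).
Leptoeus and Bryoops form a cherry on this tree, so they are sister taxa.

Bryoops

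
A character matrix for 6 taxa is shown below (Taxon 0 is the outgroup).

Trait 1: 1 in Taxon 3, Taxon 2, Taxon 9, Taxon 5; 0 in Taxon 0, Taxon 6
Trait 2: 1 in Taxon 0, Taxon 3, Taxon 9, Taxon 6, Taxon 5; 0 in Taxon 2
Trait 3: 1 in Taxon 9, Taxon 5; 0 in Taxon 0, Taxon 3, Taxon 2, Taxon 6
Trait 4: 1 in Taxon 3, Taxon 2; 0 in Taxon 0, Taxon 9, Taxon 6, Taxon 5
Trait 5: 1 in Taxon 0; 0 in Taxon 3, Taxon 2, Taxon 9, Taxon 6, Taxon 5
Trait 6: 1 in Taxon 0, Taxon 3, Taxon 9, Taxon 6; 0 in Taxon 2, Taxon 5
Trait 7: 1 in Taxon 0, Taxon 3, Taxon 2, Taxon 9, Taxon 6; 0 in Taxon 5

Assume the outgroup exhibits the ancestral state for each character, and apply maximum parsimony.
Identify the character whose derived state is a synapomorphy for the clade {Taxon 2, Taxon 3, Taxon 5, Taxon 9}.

Trait 1

Character polarity is set by the outgroup: the derived state is whichever differs from the outgroup's state, so for Trait 2, Trait 5, Trait 6, Trait 7 the derived state is '0', and for the remaining characters it is '1'.
Trait 1: derived state '1' in Taxon 2, Taxon 3, Taxon 5, and Taxon 9 only — synapomorphy for {Taxon 2, Taxon 3, Taxon 5, Taxon 9}.
Trait 2: derived state '0' in Taxon 2 only — an autapomorphy, so it tells us nothing about relationships among taxa.
Only Taxon 5 and Taxon 9 show the derived state '1' for Trait 3, supporting them as a clade.
Only Taxon 2 and Taxon 3 show the derived state '1' for Trait 4, supporting them as a clade.
All ingroup taxa share the derived state '0' for Trait 5; it defines the ingroup but does not resolve relationships within it.
Trait 6 groups Taxon 2 and Taxon 5, which is incompatible with the clades supported by the remaining characters; treating it as convergent (homoplasy) costs fewer steps than any alternative tree.
Trait 7 (derived state '0') is unique to Taxon 5 (autapomorphy; uninformative for grouping).
Most parsimonious ingroup topology: (((Taxon 3,Taxon 2),(Taxon 9,Taxon 5)),Taxon 6).
The clade {Taxon 2, Taxon 3, Taxon 5, Taxon 9} is supported by Trait 1: its derived state '1' occurs in exactly those taxa and in no other taxon (including the outgroup).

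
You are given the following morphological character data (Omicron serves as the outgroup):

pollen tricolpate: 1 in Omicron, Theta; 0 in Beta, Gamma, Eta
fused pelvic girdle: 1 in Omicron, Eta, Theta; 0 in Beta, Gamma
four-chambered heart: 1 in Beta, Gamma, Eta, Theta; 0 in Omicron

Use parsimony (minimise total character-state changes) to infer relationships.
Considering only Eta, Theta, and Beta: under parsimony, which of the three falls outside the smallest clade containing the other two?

Character polarity is set by the outgroup: the derived state is whichever differs from the outgroup's state, so for pollen tricolpate, fused pelvic girdle the derived state is '0', and for the remaining characters it is '1'.
pollen tricolpate: derived state '0' in Beta, Eta, and Gamma only — synapomorphy for {Beta, Eta, Gamma}.
fused pelvic girdle (derived state '0') is shared by Beta and Gamma — a synapomorphy uniting that clade.
All ingroup taxa share the derived state '1' for four-chambered heart; it defines the ingroup but does not resolve relationships within it.
Most parsimonious ingroup topology: (((Beta,Gamma),Eta),Theta).
Eta and Beta share a more recent common ancestor with each other than either does with Theta, so Theta is the least closely related of the three.

Theta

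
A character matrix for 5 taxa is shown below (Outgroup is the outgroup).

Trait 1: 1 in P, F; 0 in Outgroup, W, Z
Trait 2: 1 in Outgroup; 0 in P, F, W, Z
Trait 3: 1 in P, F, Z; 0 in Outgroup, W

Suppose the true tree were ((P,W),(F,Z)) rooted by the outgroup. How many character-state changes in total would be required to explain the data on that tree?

Map each character onto ((P,W),(F,Z)) (rooted by Outgroup) and count the minimum state changes it requires (Fitch parsimony):
Trait 1: 2; Trait 2: 1; Trait 3: 2.
Total tree length = 5.

5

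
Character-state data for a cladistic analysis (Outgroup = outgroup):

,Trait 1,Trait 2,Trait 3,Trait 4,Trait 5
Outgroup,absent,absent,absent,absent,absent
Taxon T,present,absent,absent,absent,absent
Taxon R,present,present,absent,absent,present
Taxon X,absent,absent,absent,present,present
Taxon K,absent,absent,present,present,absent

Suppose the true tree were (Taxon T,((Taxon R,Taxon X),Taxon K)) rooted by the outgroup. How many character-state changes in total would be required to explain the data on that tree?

Map each character onto (Taxon T,((Taxon R,Taxon X),Taxon K)) (rooted by Outgroup) and count the minimum state changes it requires (Fitch parsimony):
Trait 1: 2; Trait 2: 1; Trait 3: 1; Trait 4: 2; Trait 5: 1.
Total tree length = 7.

7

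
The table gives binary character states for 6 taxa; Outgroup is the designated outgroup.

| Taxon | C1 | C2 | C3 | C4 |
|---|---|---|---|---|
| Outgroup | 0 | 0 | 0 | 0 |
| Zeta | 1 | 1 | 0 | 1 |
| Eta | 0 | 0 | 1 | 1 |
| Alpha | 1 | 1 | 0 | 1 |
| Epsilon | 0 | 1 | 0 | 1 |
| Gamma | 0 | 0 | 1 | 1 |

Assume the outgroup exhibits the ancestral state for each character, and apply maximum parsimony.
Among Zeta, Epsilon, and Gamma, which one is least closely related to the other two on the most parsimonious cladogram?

The outgroup has state '0' for every character, so '1' is the derived state throughout.
Only Alpha and Zeta show the derived state '1' for C1, supporting them as a clade.
Only Alpha, Epsilon, and Zeta show the derived state '1' for C2, supporting them as a clade.
Only Eta and Gamma show the derived state '1' for C3, supporting them as a clade.
C4 (derived state '1') is shared by all ingroup taxa — unites the whole ingroup.
Most parsimonious ingroup topology: (((Zeta,Alpha),Epsilon),(Eta,Gamma)).
Epsilon and Zeta share a more recent common ancestor with each other than either does with Gamma, so Gamma is the least closely related of the three.

Gamma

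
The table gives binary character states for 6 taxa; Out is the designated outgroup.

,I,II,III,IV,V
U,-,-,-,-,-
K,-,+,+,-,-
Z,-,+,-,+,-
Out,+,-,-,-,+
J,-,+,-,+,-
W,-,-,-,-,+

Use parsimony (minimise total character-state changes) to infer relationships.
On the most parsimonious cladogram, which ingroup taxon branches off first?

Character polarity is set by the outgroup: the derived state is whichever differs from the outgroup's state, so for I, V the derived state is '-', and for the remaining characters it is '+'.
I (derived state '-') is shared by all ingroup taxa — unites the whole ingroup.
II (derived state '+') is shared by J, K, and Z — a synapomorphy uniting that clade.
III (derived state '+') is unique to K (autapomorphy; uninformative for grouping).
Only J and Z show the derived state '+' for IV, supporting them as a clade.
V (derived state '-') is shared by J, K, U, and Z — a synapomorphy uniting that clade.
Most parsimonious ingroup topology: ((U,((J,Z),K)),W).
W is sister to the clade containing all other ingroup taxa, so it is the earliest-diverging (most basal) ingroup lineage.

W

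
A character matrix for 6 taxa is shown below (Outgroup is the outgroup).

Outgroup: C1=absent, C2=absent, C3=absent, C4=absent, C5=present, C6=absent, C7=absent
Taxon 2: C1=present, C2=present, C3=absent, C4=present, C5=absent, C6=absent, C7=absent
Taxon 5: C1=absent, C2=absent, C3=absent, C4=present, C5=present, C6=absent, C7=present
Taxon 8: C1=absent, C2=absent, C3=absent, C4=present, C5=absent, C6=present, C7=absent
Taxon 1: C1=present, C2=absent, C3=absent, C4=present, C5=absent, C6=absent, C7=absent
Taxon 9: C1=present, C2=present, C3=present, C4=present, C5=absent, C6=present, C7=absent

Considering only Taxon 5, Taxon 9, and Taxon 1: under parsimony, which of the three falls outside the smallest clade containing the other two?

Taxon 5

Character polarity is set by the outgroup: the derived state is whichever differs from the outgroup's state, so for C5 the derived state is 'absent', and for the remaining characters it is 'present'.
Only Taxon 1, Taxon 2, and Taxon 9 show the derived state 'present' for C1, supporting them as a clade.
C2 (derived state 'present') is shared by Taxon 2 and Taxon 9 — a synapomorphy uniting that clade.
C3 (derived state 'present') is unique to Taxon 9 (autapomorphy; uninformative for grouping).
All ingroup taxa share the derived state 'present' for C4; it defines the ingroup but does not resolve relationships within it.
Only Taxon 1, Taxon 2, Taxon 8, and Taxon 9 show the derived state 'absent' for C5, supporting them as a clade.
C6 groups Taxon 8 and Taxon 9, which is incompatible with the clades supported by the remaining characters; treating it as convergent (homoplasy) costs fewer steps than any alternative tree.
C7: derived state 'present' in Taxon 5 only — an autapomorphy, so it tells us nothing about relationships among taxa.
Most parsimonious ingroup topology: ((((Taxon 2,Taxon 9),Taxon 1),Taxon 8),Taxon 5).
Taxon 1 and Taxon 9 share a more recent common ancestor with each other than either does with Taxon 5, so Taxon 5 is the least closely related of the three.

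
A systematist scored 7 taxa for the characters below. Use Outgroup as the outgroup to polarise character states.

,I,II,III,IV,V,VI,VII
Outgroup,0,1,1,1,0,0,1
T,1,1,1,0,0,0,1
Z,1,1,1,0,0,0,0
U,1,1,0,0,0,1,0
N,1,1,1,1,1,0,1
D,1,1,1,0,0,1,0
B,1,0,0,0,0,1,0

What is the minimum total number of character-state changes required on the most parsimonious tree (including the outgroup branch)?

7

Character polarity is set by the outgroup: the derived state is whichever differs from the outgroup's state, so for II, III, IV, VII the derived state is '0', and for the remaining characters it is '1'.
I (derived state '1') is shared by all ingroup taxa — unites the whole ingroup.
II (derived state '0') is unique to B (autapomorphy; uninformative for grouping).
Only B and U show the derived state '0' for III, supporting them as a clade.
Only B, D, T, U, and Z show the derived state '0' for IV, supporting them as a clade.
V: derived state '1' in N only — an autapomorphy, so it tells us nothing about relationships among taxa.
Only B, D, and U show the derived state '1' for VI, supporting them as a clade.
VII (derived state '0') is shared by B, D, U, and Z — a synapomorphy uniting that clade.
Most parsimonious ingroup topology: ((T,(Z,((U,B),D))),N).
Changes per character on this tree: I: 1; II: 1; III: 1; IV: 1; V: 1; VI: 1; VII: 1.
Total = 7.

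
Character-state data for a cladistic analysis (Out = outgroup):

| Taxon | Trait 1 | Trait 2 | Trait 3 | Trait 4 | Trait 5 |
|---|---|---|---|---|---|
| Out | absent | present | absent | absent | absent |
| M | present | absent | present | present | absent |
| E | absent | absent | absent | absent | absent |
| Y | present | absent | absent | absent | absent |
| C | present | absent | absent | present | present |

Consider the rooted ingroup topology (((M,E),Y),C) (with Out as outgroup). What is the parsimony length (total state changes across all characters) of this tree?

Map each character onto (((M,E),Y),C) (rooted by Out) and count the minimum state changes it requires (Fitch parsimony):
Trait 1: 2; Trait 2: 1; Trait 3: 1; Trait 4: 2; Trait 5: 1.
Total tree length = 7.

7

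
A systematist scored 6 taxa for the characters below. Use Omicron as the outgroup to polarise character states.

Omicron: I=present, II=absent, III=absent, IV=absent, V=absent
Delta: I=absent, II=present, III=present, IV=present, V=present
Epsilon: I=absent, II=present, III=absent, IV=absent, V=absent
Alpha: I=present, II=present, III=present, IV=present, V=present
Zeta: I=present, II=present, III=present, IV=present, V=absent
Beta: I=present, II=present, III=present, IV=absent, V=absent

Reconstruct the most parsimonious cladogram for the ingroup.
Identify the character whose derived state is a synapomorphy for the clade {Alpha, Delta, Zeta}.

IV

Character polarity is set by the outgroup: the derived state is whichever differs from the outgroup's state, so for I the derived state is 'absent', and for the remaining characters it is 'present'.
I (state 'absent') occurs in Delta and Epsilon but conflicts with the nesting implied by the other characters — most parsimoniously interpreted as homoplasy.
II (derived state 'present') is shared by all ingroup taxa — unites the whole ingroup.
III (derived state 'present') is shared by Alpha, Beta, Delta, and Zeta — a synapomorphy uniting that clade.
Only Alpha, Delta, and Zeta show the derived state 'present' for IV, supporting them as a clade.
Only Alpha and Delta show the derived state 'present' for V, supporting them as a clade.
Most parsimonious ingroup topology: ((((Delta,Alpha),Zeta),Beta),Epsilon).
The clade {Alpha, Delta, Zeta} is supported by IV: its derived state 'present' occurs in exactly those taxa and in no other taxon (including the outgroup).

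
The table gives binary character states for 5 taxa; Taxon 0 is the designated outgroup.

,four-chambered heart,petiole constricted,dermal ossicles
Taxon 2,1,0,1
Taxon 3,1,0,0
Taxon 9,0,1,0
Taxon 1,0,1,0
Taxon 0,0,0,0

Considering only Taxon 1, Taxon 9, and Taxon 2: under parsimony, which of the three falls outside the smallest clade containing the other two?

The outgroup has state '0' for every character, so '1' is the derived state throughout.
four-chambered heart (derived state '1') is shared by Taxon 2 and Taxon 3 — a synapomorphy uniting that clade.
petiole constricted (derived state '1') is shared by Taxon 1 and Taxon 9 — a synapomorphy uniting that clade.
dermal ossicles: derived state '1' in Taxon 2 only — an autapomorphy, so it tells us nothing about relationships among taxa.
Most parsimonious ingroup topology: ((Taxon 2,Taxon 3),(Taxon 1,Taxon 9)).
Taxon 1 and Taxon 9 share a more recent common ancestor with each other than either does with Taxon 2, so Taxon 2 is the least closely related of the three.

Taxon 2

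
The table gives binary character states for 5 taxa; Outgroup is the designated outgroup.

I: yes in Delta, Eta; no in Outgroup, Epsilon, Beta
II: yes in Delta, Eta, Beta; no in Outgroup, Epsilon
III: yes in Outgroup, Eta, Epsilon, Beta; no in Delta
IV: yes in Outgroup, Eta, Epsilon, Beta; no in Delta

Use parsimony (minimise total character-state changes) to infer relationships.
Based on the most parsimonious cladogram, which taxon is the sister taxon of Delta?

Character polarity is set by the outgroup: the derived state is whichever differs from the outgroup's state, so for III, IV the derived state is 'no', and for the remaining characters it is 'yes'.
I: derived state 'yes' in Delta and Eta only — synapomorphy for {Delta, Eta}.
II: derived state 'yes' in Beta, Delta, and Eta only — synapomorphy for {Beta, Delta, Eta}.
III (derived state 'no') is unique to Delta (autapomorphy; uninformative for grouping).
IV (derived state 'no') is unique to Delta (autapomorphy; uninformative for grouping).
Most parsimonious ingroup topology: (((Delta,Eta),Beta),Epsilon).
Delta and Eta form a cherry on this tree, so they are sister taxa.

Eta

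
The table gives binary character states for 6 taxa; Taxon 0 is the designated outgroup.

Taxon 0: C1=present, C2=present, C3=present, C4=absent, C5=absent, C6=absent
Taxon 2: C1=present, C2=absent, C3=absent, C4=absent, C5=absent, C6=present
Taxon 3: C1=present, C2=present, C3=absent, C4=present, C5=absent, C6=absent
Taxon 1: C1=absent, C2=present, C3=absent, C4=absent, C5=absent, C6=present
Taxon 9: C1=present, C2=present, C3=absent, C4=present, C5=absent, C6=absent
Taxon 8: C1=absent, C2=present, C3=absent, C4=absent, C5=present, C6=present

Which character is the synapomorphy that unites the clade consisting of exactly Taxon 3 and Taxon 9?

C4

Character polarity is set by the outgroup: the derived state is whichever differs from the outgroup's state, so for C1, C2, C3 the derived state is 'absent', and for the remaining characters it is 'present'.
Only Taxon 1 and Taxon 8 show the derived state 'absent' for C1, supporting them as a clade.
C2: derived state 'absent' in Taxon 2 only — an autapomorphy, so it tells us nothing about relationships among taxa.
C3 (derived state 'absent') is shared by all ingroup taxa — unites the whole ingroup.
Only Taxon 3 and Taxon 9 show the derived state 'present' for C4, supporting them as a clade.
C5 (derived state 'present') is unique to Taxon 8 (autapomorphy; uninformative for grouping).
C6: derived state 'present' in Taxon 1, Taxon 2, and Taxon 8 only — synapomorphy for {Taxon 1, Taxon 2, Taxon 8}.
Most parsimonious ingroup topology: ((Taxon 2,(Taxon 1,Taxon 8)),(Taxon 3,Taxon 9)).
The clade {Taxon 3, Taxon 9} is supported by C4: its derived state 'present' occurs in exactly those taxa and in no other taxon (including the outgroup).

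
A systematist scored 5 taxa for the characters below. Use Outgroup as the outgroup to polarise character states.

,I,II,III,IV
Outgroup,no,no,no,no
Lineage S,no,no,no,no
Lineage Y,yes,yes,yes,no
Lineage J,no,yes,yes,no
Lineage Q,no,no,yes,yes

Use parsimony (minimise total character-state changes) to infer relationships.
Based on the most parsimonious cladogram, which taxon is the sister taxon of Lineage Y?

Lineage J

The outgroup has state 'no' for every character, so 'yes' is the derived state throughout.
I: derived state 'yes' in Lineage Y only — an autapomorphy, so it tells us nothing about relationships among taxa.
Only Lineage J and Lineage Y show the derived state 'yes' for II, supporting them as a clade.
III (derived state 'yes') is shared by Lineage J, Lineage Q, and Lineage Y — a synapomorphy uniting that clade.
IV (derived state 'yes') is unique to Lineage Q (autapomorphy; uninformative for grouping).
Most parsimonious ingroup topology: (Lineage S,((Lineage Y,Lineage J),Lineage Q)).
Lineage Y and Lineage J form a cherry on this tree, so they are sister taxa.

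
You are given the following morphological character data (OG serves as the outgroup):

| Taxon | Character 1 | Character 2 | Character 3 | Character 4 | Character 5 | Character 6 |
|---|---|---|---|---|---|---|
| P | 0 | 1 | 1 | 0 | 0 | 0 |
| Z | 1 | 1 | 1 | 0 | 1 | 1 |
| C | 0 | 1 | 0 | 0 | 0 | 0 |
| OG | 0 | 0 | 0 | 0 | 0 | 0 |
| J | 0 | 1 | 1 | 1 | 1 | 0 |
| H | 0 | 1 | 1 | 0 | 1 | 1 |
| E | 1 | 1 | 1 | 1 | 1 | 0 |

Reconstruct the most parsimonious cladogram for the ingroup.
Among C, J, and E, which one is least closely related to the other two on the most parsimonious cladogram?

The outgroup has state '0' for every character, so '1' is the derived state throughout.
Character 1 groups E and Z, which is incompatible with the clades supported by the remaining characters; treating it as convergent (homoplasy) costs fewer steps than any alternative tree.
Character 2 (derived state '1') is shared by all ingroup taxa — unites the whole ingroup.
Character 3: derived state '1' in E, H, J, P, and Z only — synapomorphy for {E, H, J, P, Z}.
Only E and J show the derived state '1' for Character 4, supporting them as a clade.
Character 5 (derived state '1') is shared by E, H, J, and Z — a synapomorphy uniting that clade.
Only H and Z show the derived state '1' for Character 6, supporting them as a clade.
Most parsimonious ingroup topology: ((((Z,H),(J,E)),P),C).
J and E share a more recent common ancestor with each other than either does with C, so C is the least closely related of the three.

C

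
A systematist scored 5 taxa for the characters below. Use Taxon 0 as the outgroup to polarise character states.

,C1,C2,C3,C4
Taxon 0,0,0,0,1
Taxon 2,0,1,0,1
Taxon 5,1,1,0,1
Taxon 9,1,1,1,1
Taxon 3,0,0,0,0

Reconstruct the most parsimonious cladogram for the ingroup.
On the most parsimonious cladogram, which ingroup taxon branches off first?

Taxon 3

Character polarity is set by the outgroup: the derived state is whichever differs from the outgroup's state, so for C4 the derived state is '0', and for the remaining characters it is '1'.
Only Taxon 5 and Taxon 9 show the derived state '1' for C1, supporting them as a clade.
Only Taxon 2, Taxon 5, and Taxon 9 show the derived state '1' for C2, supporting them as a clade.
C3: derived state '1' in Taxon 9 only — an autapomorphy, so it tells us nothing about relationships among taxa.
C4 (derived state '0') is unique to Taxon 3 (autapomorphy; uninformative for grouping).
Most parsimonious ingroup topology: ((Taxon 2,(Taxon 5,Taxon 9)),Taxon 3).
Taxon 3 is sister to the clade containing all other ingroup taxa, so it is the earliest-diverging (most basal) ingroup lineage.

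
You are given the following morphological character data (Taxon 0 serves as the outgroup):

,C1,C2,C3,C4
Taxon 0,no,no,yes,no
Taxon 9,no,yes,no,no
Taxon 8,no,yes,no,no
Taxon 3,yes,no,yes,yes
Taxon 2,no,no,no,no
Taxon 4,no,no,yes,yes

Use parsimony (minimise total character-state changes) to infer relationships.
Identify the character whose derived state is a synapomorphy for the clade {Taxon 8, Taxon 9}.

Character polarity is set by the outgroup: the derived state is whichever differs from the outgroup's state, so for C3 the derived state is 'no', and for the remaining characters it is 'yes'.
C1 (derived state 'yes') is unique to Taxon 3 (autapomorphy; uninformative for grouping).
C2: derived state 'yes' in Taxon 8 and Taxon 9 only — synapomorphy for {Taxon 8, Taxon 9}.
Only Taxon 2, Taxon 8, and Taxon 9 show the derived state 'no' for C3, supporting them as a clade.
C4: derived state 'yes' in Taxon 3 and Taxon 4 only — synapomorphy for {Taxon 3, Taxon 4}.
Most parsimonious ingroup topology: (((Taxon 9,Taxon 8),Taxon 2),(Taxon 3,Taxon 4)).
The clade {Taxon 8, Taxon 9} is supported by C2: its derived state 'yes' occurs in exactly those taxa and in no other taxon (including the outgroup).

C2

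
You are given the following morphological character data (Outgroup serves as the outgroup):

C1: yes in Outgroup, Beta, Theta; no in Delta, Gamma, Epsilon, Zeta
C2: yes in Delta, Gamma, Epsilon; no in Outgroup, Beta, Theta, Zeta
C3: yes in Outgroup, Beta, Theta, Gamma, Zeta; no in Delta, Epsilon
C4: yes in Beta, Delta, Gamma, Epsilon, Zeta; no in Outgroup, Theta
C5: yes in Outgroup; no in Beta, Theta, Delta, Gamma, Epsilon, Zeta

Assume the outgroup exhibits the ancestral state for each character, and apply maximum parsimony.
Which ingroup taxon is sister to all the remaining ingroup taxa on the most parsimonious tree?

Theta

Character polarity is set by the outgroup: the derived state is whichever differs from the outgroup's state, so for C1, C3, C5 the derived state is 'no', and for the remaining characters it is 'yes'.
Only Delta, Epsilon, Gamma, and Zeta show the derived state 'no' for C1, supporting them as a clade.
C2 (derived state 'yes') is shared by Delta, Epsilon, and Gamma — a synapomorphy uniting that clade.
C3: derived state 'no' in Delta and Epsilon only — synapomorphy for {Delta, Epsilon}.
C4: derived state 'yes' in Beta, Delta, Epsilon, Gamma, and Zeta only — synapomorphy for {Beta, Delta, Epsilon, Gamma, Zeta}.
C5 (derived state 'no') is shared by all ingroup taxa — unites the whole ingroup.
Most parsimonious ingroup topology: ((Beta,(((Delta,Epsilon),Gamma),Zeta)),Theta).
Theta is sister to the clade containing all other ingroup taxa, so it is the earliest-diverging (most basal) ingroup lineage.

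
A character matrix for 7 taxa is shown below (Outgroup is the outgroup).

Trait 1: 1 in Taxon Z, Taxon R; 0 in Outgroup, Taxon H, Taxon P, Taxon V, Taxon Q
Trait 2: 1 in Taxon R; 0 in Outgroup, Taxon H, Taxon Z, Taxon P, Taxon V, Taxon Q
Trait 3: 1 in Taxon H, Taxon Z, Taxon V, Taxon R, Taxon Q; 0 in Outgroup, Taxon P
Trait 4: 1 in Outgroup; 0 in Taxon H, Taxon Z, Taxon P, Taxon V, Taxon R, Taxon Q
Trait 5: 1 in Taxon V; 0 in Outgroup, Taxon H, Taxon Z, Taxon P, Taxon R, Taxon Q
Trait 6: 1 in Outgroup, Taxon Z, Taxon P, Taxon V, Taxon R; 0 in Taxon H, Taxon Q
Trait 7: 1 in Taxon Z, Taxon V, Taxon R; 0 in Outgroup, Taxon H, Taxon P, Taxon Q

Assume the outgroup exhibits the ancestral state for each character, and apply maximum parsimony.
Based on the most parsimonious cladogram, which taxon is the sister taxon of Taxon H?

Character polarity is set by the outgroup: the derived state is whichever differs from the outgroup's state, so for Trait 4, Trait 6 the derived state is '0', and for the remaining characters it is '1'.
Trait 1 (derived state '1') is shared by Taxon R and Taxon Z — a synapomorphy uniting that clade.
Trait 2 (derived state '1') is unique to Taxon R (autapomorphy; uninformative for grouping).
Only Taxon H, Taxon Q, Taxon R, Taxon V, and Taxon Z show the derived state '1' for Trait 3, supporting them as a clade.
Trait 4 (derived state '0') is shared by all ingroup taxa — unites the whole ingroup.
Trait 5: derived state '1' in Taxon V only — an autapomorphy, so it tells us nothing about relationships among taxa.
Trait 6: derived state '0' in Taxon H and Taxon Q only — synapomorphy for {Taxon H, Taxon Q}.
Only Taxon R, Taxon V, and Taxon Z show the derived state '1' for Trait 7, supporting them as a clade.
Most parsimonious ingroup topology: (((Taxon H,Taxon Q),((Taxon Z,Taxon R),Taxon V)),Taxon P).
Taxon H and Taxon Q form a cherry on this tree, so they are sister taxa.

Taxon Q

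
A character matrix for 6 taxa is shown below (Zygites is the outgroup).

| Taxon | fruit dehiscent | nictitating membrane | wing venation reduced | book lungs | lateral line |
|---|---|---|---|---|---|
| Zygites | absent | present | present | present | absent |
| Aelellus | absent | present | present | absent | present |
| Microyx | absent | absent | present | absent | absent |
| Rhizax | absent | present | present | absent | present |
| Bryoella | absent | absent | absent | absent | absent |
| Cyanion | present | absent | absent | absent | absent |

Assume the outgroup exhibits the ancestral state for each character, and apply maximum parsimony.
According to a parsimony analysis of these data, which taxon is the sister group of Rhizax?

Character polarity is set by the outgroup: the derived state is whichever differs from the outgroup's state, so for nictitating membrane, wing venation reduced, book lungs the derived state is 'absent', and for the remaining characters it is 'present'.
fruit dehiscent (derived state 'present') is unique to Cyanion (autapomorphy; uninformative for grouping).
Only Bryoella, Cyanion, and Microyx show the derived state 'absent' for nictitating membrane, supporting them as a clade.
wing venation reduced: derived state 'absent' in Bryoella and Cyanion only — synapomorphy for {Bryoella, Cyanion}.
book lungs (derived state 'absent') is shared by all ingroup taxa — unites the whole ingroup.
Only Aelellus and Rhizax show the derived state 'present' for lateral line, supporting them as a clade.
Most parsimonious ingroup topology: ((Aelellus,Rhizax),(Microyx,(Bryoella,Cyanion))).
Rhizax and Aelellus form a cherry on this tree, so they are sister taxa.

Aelellus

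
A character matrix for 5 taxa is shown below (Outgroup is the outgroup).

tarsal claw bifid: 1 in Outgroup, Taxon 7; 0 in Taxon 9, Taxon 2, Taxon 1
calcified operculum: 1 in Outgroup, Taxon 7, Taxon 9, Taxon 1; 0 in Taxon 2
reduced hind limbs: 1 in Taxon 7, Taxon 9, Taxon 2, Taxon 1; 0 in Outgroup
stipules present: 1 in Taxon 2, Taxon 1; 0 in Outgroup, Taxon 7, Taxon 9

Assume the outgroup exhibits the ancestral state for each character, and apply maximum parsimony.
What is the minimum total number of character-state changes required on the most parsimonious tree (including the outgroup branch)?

4

Character polarity is set by the outgroup: the derived state is whichever differs from the outgroup's state, so for tarsal claw bifid, calcified operculum the derived state is '0', and for the remaining characters it is '1'.
tarsal claw bifid (derived state '0') is shared by Taxon 1, Taxon 2, and Taxon 9 — a synapomorphy uniting that clade.
calcified operculum (derived state '0') is unique to Taxon 2 (autapomorphy; uninformative for grouping).
All ingroup taxa share the derived state '1' for reduced hind limbs; it defines the ingroup but does not resolve relationships within it.
Only Taxon 1 and Taxon 2 show the derived state '1' for stipules present, supporting them as a clade.
Most parsimonious ingroup topology: (Taxon 7,(Taxon 9,(Taxon 2,Taxon 1))).
Changes per character on this tree: tarsal claw bifid: 1; calcified operculum: 1; reduced hind limbs: 1; stipules present: 1.
Total = 4.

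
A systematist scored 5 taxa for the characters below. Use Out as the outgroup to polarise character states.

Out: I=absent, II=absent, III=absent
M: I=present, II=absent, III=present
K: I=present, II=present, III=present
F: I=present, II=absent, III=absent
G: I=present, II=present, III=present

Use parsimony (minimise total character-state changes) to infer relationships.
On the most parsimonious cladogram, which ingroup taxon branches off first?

F

The outgroup has state 'absent' for every character, so 'present' is the derived state throughout.
All ingroup taxa share the derived state 'present' for I; it defines the ingroup but does not resolve relationships within it.
Only G and K show the derived state 'present' for II, supporting them as a clade.
Only G, K, and M show the derived state 'present' for III, supporting them as a clade.
Most parsimonious ingroup topology: ((M,(K,G)),F).
F is sister to the clade containing all other ingroup taxa, so it is the earliest-diverging (most basal) ingroup lineage.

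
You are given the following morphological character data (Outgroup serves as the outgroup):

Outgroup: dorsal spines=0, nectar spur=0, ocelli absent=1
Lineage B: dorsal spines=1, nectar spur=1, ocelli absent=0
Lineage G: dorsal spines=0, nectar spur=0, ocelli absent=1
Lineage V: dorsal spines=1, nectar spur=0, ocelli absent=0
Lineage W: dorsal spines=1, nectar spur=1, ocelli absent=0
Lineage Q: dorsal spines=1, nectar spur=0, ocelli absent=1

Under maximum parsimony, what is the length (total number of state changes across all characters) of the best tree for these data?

3

Character polarity is set by the outgroup: the derived state is whichever differs from the outgroup's state, so for ocelli absent the derived state is '0', and for the remaining characters it is '1'.
dorsal spines (derived state '1') is shared by Lineage B, Lineage Q, Lineage V, and Lineage W — a synapomorphy uniting that clade.
Only Lineage B and Lineage W show the derived state '1' for nectar spur, supporting them as a clade.
ocelli absent: derived state '0' in Lineage B, Lineage V, and Lineage W only — synapomorphy for {Lineage B, Lineage V, Lineage W}.
Most parsimonious ingroup topology: ((((Lineage B,Lineage W),Lineage V),Lineage Q),Lineage G).
Changes per character on this tree: dorsal spines: 1; nectar spur: 1; ocelli absent: 1.
Total = 3.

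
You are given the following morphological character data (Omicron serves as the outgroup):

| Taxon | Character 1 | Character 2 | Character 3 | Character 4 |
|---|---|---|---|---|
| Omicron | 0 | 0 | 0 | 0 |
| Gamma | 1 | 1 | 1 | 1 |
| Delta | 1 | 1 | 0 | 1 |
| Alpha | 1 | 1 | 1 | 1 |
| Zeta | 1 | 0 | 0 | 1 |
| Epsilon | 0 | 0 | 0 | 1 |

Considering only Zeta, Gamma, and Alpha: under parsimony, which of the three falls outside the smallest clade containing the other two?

Zeta

The outgroup has state '0' for every character, so '1' is the derived state throughout.
Character 1 (derived state '1') is shared by Alpha, Delta, Gamma, and Zeta — a synapomorphy uniting that clade.
Character 2 (derived state '1') is shared by Alpha, Delta, and Gamma — a synapomorphy uniting that clade.
Only Alpha and Gamma show the derived state '1' for Character 3, supporting them as a clade.
All ingroup taxa share the derived state '1' for Character 4; it defines the ingroup but does not resolve relationships within it.
Most parsimonious ingroup topology: ((((Gamma,Alpha),Delta),Zeta),Epsilon).
Alpha and Gamma share a more recent common ancestor with each other than either does with Zeta, so Zeta is the least closely related of the three.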